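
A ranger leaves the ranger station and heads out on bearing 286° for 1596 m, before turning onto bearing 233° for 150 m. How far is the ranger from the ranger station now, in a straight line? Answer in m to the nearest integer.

Leg 1 (286°, 1596 m): east 1596 sin 286° = -1534.17, north 1596 cos 286° = 439.92
Leg 2 (233°, 150 m): east 150 sin 233° = -119.80, north 150 cos 233° = -90.27
Net: -1653.97 east, 349.64 north. Distance = √((-1653.97)² + (349.64)²) = 1690.522 m.

1691 m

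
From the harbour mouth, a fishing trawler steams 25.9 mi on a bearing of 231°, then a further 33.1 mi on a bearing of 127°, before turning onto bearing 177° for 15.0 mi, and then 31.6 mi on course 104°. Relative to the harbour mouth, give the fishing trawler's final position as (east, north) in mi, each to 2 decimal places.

(37.75, -58.84)

Leg 1 (231°, 25.9 mi): east 25.9 sin 231° = -20.13, north 25.9 cos 231° = -16.30
Leg 2 (127°, 33.1 mi): east 33.1 sin 127° = 26.43, north 33.1 cos 127° = -19.92
Leg 3 (177°, 15.0 mi): east 15.0 sin 177° = 0.79, north 15.0 cos 177° = -14.98
Leg 4 (104°, 31.6 mi): east 31.6 sin 104° = 30.66, north 31.6 cos 104° = -7.64
Summing: 37.75 mi east, -58.84 mi north → (37.75, -58.84).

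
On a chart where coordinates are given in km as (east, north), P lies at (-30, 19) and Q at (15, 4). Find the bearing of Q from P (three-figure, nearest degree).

Δeast = 15 − -30 = 45.00; Δnorth = 4 − 19 = -15.00.
Bearing = atan2(Δeast, Δnorth) mod 360° = 108.43° ≈ 108°.

108°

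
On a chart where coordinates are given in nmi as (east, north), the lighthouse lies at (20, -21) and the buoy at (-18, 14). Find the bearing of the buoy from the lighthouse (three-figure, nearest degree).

Δeast = -18 − 20 = -38.00; Δnorth = 14 − -21 = 35.00.
Bearing = atan2(Δeast, Δnorth) mod 360° = 312.65° ≈ 313°.

313°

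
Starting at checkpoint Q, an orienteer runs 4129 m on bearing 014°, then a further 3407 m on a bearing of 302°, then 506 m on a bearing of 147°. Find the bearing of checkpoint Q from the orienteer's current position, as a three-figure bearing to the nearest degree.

163°

Leg 1 (014°, 4129 m): east 4129 sin 14° = 998.90, north 4129 cos 14° = 4006.35
Leg 2 (302°, 3407 m): east 3407 sin 302° = -2889.30, north 3407 cos 302° = 1805.43
Leg 3 (147°, 506 m): east 506 sin 147° = 275.59, north 506 cos 147° = -424.37
Net displacement: -1614.82 east, 5387.42 north. Direction back to start is (1614.82, -5387.42): bearing = atan2(1614.82, -5387.42) mod 360° = 163.31° ≈ 163°.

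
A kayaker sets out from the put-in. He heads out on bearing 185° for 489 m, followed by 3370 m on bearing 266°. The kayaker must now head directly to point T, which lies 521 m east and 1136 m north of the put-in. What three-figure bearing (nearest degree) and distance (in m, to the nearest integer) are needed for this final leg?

Leg 1 (185°, 489 m): east 489 sin 185° = -42.62, north 489 cos 185° = -487.14
Leg 2 (266°, 3370 m): east 3370 sin 266° = -3361.79, north 3370 cos 266° = -235.08
Current position: (-3404.41, -722.22). Target: (521, 1136). Remaining: Δeast = 3925.41, Δnorth = 1858.22.
Bearing = atan2(3925.41, 1858.22) mod 360° = 64.67°; distance = √((3925.41)² + (1858.22)²) = 4343.020 m.

065°, 4343 m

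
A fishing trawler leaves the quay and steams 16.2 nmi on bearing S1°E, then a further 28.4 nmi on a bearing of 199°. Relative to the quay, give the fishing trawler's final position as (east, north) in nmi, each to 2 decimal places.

Leg 1 (S1°E, 16.2 nmi): east 16.2 sin 179° = 0.28, north 16.2 cos 179° = -16.20
Leg 2 (199°, 28.4 nmi): east 28.4 sin 199° = -9.25, north 28.4 cos 199° = -26.85
Summing: -8.96 nmi east, -43.05 nmi north → (-8.96, -43.05).

(-8.96, -43.05)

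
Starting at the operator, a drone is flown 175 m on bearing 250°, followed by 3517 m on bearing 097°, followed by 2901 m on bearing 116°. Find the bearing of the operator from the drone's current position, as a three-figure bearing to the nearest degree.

287°

Leg 1 (250°, 175 m): east 175 sin 250° = -164.45, north 175 cos 250° = -59.85
Leg 2 (097°, 3517 m): east 3517 sin 97° = 3490.78, north 3517 cos 97° = -428.61
Leg 3 (116°, 2901 m): east 2901 sin 116° = 2607.40, north 2901 cos 116° = -1271.71
Net displacement: 5933.74 east, -1760.18 north. Direction back to start is (-5933.74, 1760.18): bearing = atan2(-5933.74, 1760.18) mod 360° = 286.52° ≈ 287°.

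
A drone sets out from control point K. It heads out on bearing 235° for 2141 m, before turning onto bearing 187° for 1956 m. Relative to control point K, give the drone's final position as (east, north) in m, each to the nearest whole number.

(-1992, -3169)

Leg 1 (235°, 2141 m): east 2141 sin 235° = -1753.80, north 2141 cos 235° = -1228.03
Leg 2 (187°, 1956 m): east 1956 sin 187° = -238.38, north 1956 cos 187° = -1941.42
Summing: -1992.18 m east, -3169.45 m north → (-1992, -3169).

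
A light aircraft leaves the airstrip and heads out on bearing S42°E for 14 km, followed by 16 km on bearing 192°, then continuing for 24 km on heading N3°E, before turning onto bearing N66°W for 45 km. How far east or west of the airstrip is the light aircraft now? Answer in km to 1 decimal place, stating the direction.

Leg 1 (S42°E, 14 km): east 14 sin 138° = 9.37, north 14 cos 138° = -10.40
Leg 2 (192°, 16 km): east 16 sin 192° = -3.33, north 16 cos 192° = -15.65
Leg 3 (N3°E, 24 km): east 24 sin 3° = 1.26, north 24 cos 3° = 23.97
Leg 4 (N66°W, 45 km): east 45 sin 294° = -41.11, north 45 cos 294° = 18.30
Net east component: -33.81 km.

33.8 km west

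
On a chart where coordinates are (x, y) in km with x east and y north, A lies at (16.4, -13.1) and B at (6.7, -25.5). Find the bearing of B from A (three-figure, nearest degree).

218°

Δeast = 6.7 − 16.4 = -9.70; Δnorth = -25.5 − -13.1 = -12.40.
Bearing = atan2(Δeast, Δnorth) mod 360° = 218.03° ≈ 218°.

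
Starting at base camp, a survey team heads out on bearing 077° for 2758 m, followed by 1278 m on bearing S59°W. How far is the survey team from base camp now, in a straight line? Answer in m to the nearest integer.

Leg 1 (077°, 2758 m): east 2758 sin 77° = 2687.31, north 2758 cos 77° = 620.42
Leg 2 (S59°W, 1278 m): east 1278 sin 239° = -1095.46, north 1278 cos 239° = -658.22
Net: 1591.85 east, -37.80 north. Distance = √((1591.85)² + (-37.80)²) = 1592.302 m.

1592 m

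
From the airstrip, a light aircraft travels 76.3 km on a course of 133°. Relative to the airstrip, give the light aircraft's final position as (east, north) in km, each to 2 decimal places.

(55.80, -52.04)

Leg 1 (133°, 76.3 km): east 76.3 sin 133° = 55.80, north 76.3 cos 133° = -52.04
Summing: 55.80 km east, -52.04 km north → (55.80, -52.04).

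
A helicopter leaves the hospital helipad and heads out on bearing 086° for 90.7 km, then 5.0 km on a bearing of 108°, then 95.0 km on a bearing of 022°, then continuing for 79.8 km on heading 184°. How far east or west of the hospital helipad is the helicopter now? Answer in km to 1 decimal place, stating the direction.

125.3 km east

Leg 1 (086°, 90.7 km): east 90.7 sin 86° = 90.48, north 90.7 cos 86° = 6.33
Leg 2 (108°, 5.0 km): east 5.0 sin 108° = 4.76, north 5.0 cos 108° = -1.55
Leg 3 (022°, 95.0 km): east 95.0 sin 22° = 35.59, north 95.0 cos 22° = 88.08
Leg 4 (184°, 79.8 km): east 79.8 sin 184° = -5.57, north 79.8 cos 184° = -79.61
Net east component: 125.26 km.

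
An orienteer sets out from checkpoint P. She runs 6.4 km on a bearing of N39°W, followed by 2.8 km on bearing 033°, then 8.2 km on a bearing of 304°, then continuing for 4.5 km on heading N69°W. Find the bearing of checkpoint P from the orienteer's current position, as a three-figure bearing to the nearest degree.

135°

Leg 1 (N39°W, 6.4 km): east 6.4 sin 321° = -4.03, north 6.4 cos 321° = 4.97
Leg 2 (033°, 2.8 km): east 2.8 sin 33° = 1.52, north 2.8 cos 33° = 2.35
Leg 3 (304°, 8.2 km): east 8.2 sin 304° = -6.80, north 8.2 cos 304° = 4.59
Leg 4 (N69°W, 4.5 km): east 4.5 sin 291° = -4.20, north 4.5 cos 291° = 1.61
Net displacement: -13.50 east, 13.52 north. Direction back to start is (13.50, -13.52): bearing = atan2(13.50, -13.52) mod 360° = 135.04° ≈ 135°.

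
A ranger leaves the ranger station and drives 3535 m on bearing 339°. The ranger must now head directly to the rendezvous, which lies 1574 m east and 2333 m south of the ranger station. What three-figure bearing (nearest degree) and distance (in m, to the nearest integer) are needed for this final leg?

153°, 6309 m

Leg 1 (339°, 3535 m): east 3535 sin 339° = -1266.83, north 3535 cos 339° = 3300.21
Current position: (-1266.83, 3300.21). Target: (1574, -2333). Remaining: Δeast = 2840.83, Δnorth = -5633.21.
Bearing = atan2(2840.83, -5633.21) mod 360° = 153.24°; distance = √((2840.83)² + (-5633.21)²) = 6308.989 m.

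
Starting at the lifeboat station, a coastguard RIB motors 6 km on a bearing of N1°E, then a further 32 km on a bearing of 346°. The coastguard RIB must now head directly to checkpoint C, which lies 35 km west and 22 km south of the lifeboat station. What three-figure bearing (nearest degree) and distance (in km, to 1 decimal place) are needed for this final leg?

Leg 1 (N1°E, 6 km): east 6 sin 1° = 0.10, north 6 cos 1° = 6.00
Leg 2 (346°, 32 km): east 32 sin 346° = -7.74, north 32 cos 346° = 31.05
Current position: (-7.64, 37.05). Target: (-35, -22). Remaining: Δeast = -27.36, Δnorth = -59.05.
Bearing = atan2(-27.36, -59.05) mod 360° = 204.86°; distance = √((-27.36)² + (-59.05)²) = 65.081 km.

205°, 65.1 km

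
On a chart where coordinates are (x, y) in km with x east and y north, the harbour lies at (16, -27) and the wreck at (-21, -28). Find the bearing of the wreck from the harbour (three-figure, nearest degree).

Δeast = -21 − 16 = -37.00; Δnorth = -28 − -27 = -1.00.
Bearing = atan2(Δeast, Δnorth) mod 360° = 268.45° ≈ 268°.

268°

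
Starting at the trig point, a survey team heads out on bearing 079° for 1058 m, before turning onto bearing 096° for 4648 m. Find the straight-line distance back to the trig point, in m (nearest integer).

Leg 1 (079°, 1058 m): east 1058 sin 79° = 1038.56, north 1058 cos 79° = 201.88
Leg 2 (096°, 4648 m): east 4648 sin 96° = 4622.54, north 4648 cos 96° = -485.85
Net: 5661.10 east, -283.97 north. Distance = √((5661.10)² + (-283.97)²) = 5668.217 m.

5668 m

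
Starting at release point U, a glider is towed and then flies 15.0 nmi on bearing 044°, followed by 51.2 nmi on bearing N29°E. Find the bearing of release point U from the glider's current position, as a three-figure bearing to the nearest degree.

212°

Leg 1 (044°, 15.0 nmi): east 15.0 sin 44° = 10.42, north 15.0 cos 44° = 10.79
Leg 2 (N29°E, 51.2 nmi): east 51.2 sin 29° = 24.82, north 51.2 cos 29° = 44.78
Net displacement: 35.24 east, 55.57 north. Direction back to start is (-35.24, -55.57): bearing = atan2(-35.24, -55.57) mod 360° = 212.38° ≈ 212°.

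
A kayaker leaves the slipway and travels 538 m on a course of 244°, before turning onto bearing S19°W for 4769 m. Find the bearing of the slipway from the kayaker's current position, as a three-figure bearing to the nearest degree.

023°

Leg 1 (244°, 538 m): east 538 sin 244° = -483.55, north 538 cos 244° = -235.84
Leg 2 (S19°W, 4769 m): east 4769 sin 199° = -1552.63, north 4769 cos 199° = -4509.18
Net displacement: -2036.19 east, -4745.02 north. Direction back to start is (2036.19, 4745.02): bearing = atan2(2036.19, 4745.02) mod 360° = 23.23° ≈ 023°.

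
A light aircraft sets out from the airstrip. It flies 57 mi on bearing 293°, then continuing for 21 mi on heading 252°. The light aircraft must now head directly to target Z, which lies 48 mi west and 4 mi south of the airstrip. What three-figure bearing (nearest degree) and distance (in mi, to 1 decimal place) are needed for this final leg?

Leg 1 (293°, 57 mi): east 57 sin 293° = -52.47, north 57 cos 293° = 22.27
Leg 2 (252°, 21 mi): east 21 sin 252° = -19.97, north 21 cos 252° = -6.49
Current position: (-72.44, 15.78). Target: (-48, -4). Remaining: Δeast = 24.44, Δnorth = -19.78.
Bearing = atan2(24.44, -19.78) mod 360° = 128.99°; distance = √((24.44)² + (-19.78)²) = 31.444 mi.

129°, 31.4 mi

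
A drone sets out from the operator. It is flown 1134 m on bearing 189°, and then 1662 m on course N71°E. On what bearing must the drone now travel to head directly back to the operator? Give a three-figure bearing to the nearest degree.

Leg 1 (189°, 1134 m): east 1134 sin 189° = -177.40, north 1134 cos 189° = -1120.04
Leg 2 (N71°E, 1662 m): east 1662 sin 71° = 1571.45, north 1662 cos 71° = 541.09
Net displacement: 1394.06 east, -578.94 north. Direction back to start is (-1394.06, 578.94): bearing = atan2(-1394.06, 578.94) mod 360° = 292.55° ≈ 293°.

293°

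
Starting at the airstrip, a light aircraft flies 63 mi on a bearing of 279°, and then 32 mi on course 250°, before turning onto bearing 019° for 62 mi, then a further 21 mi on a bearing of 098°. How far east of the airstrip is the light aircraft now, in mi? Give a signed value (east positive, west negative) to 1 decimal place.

Leg 1 (279°, 63 mi): east 63 sin 279° = -62.22, north 63 cos 279° = 9.86
Leg 2 (250°, 32 mi): east 32 sin 250° = -30.07, north 32 cos 250° = -10.94
Leg 3 (019°, 62 mi): east 62 sin 19° = 20.19, north 62 cos 19° = 58.62
Leg 4 (098°, 21 mi): east 21 sin 98° = 20.80, north 21 cos 98° = -2.92
Net east component: -51.31 mi.

-51.3 mi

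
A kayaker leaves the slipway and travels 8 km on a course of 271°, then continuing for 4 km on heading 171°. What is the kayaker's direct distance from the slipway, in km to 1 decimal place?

Leg 1 (271°, 8 km): east 8 sin 271° = -8.00, north 8 cos 271° = 0.14
Leg 2 (171°, 4 km): east 4 sin 171° = 0.63, north 4 cos 171° = -3.95
Net: -7.37 east, -3.81 north. Distance = √((-7.37)² + (-3.81)²) = 8.300 km.

8.3 km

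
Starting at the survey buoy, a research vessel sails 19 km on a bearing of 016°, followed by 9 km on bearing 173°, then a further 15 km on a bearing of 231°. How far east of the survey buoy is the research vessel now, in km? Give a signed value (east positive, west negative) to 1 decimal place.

-5.3 km

Leg 1 (016°, 19 km): east 19 sin 16° = 5.24, north 19 cos 16° = 18.26
Leg 2 (173°, 9 km): east 9 sin 173° = 1.10, north 9 cos 173° = -8.93
Leg 3 (231°, 15 km): east 15 sin 231° = -11.66, north 15 cos 231° = -9.44
Net east component: -5.32 km.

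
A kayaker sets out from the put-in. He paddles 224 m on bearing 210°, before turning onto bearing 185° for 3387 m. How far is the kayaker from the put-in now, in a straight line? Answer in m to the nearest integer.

Leg 1 (210°, 224 m): east 224 sin 210° = -112.00, north 224 cos 210° = -193.99
Leg 2 (185°, 3387 m): east 3387 sin 185° = -295.20, north 3387 cos 185° = -3374.11
Net: -407.20 east, -3568.10 north. Distance = √((-407.20)² + (-3568.10)²) = 3591.261 m.

3591 m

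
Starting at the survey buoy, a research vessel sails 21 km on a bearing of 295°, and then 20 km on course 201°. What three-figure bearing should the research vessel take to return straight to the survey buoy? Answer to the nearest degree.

Leg 1 (295°, 21 km): east 21 sin 295° = -19.03, north 21 cos 295° = 8.87
Leg 2 (201°, 20 km): east 20 sin 201° = -7.17, north 20 cos 201° = -18.67
Net displacement: -26.20 east, -9.80 north. Direction back to start is (26.20, 9.80): bearing = atan2(26.20, 9.80) mod 360° = 69.50° ≈ 069°.

069°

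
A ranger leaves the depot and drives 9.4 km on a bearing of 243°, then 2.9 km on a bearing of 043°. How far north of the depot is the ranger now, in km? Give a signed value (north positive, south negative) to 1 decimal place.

Leg 1 (243°, 9.4 km): east 9.4 sin 243° = -8.38, north 9.4 cos 243° = -4.27
Leg 2 (043°, 2.9 km): east 2.9 sin 43° = 1.98, north 2.9 cos 43° = 2.12
Net north component: -2.15 km.

-2.1 km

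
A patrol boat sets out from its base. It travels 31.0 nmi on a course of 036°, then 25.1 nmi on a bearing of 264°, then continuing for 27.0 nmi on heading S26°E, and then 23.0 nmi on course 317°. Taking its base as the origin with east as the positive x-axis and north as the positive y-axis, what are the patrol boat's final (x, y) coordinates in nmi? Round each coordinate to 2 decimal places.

(-10.59, 15.01)

Leg 1 (036°, 31.0 nmi): east 31.0 sin 36° = 18.22, north 31.0 cos 36° = 25.08
Leg 2 (264°, 25.1 nmi): east 25.1 sin 264° = -24.96, north 25.1 cos 264° = -2.62
Leg 3 (S26°E, 27.0 nmi): east 27.0 sin 154° = 11.84, north 27.0 cos 154° = -24.27
Leg 4 (317°, 23.0 nmi): east 23.0 sin 317° = -15.69, north 23.0 cos 317° = 16.82
Summing: -10.59 nmi east, 15.01 nmi north → (-10.59, 15.01).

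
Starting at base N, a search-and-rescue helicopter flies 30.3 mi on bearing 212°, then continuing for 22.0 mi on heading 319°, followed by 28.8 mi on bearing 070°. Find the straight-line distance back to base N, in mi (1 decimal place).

3.5 mi

Leg 1 (212°, 30.3 mi): east 30.3 sin 212° = -16.06, north 30.3 cos 212° = -25.70
Leg 2 (319°, 22.0 mi): east 22.0 sin 319° = -14.43, north 22.0 cos 319° = 16.60
Leg 3 (070°, 28.8 mi): east 28.8 sin 70° = 27.06, north 28.8 cos 70° = 9.85
Net: -3.43 east, 0.76 north. Distance = √((-3.43)² + (0.76)²) = 3.510 mi.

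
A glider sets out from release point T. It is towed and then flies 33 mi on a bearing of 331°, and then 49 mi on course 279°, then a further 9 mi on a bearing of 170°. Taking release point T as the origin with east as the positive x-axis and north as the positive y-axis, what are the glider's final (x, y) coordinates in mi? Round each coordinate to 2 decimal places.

Leg 1 (331°, 33 mi): east 33 sin 331° = -16.00, north 33 cos 331° = 28.86
Leg 2 (279°, 49 mi): east 49 sin 279° = -48.40, north 49 cos 279° = 7.67
Leg 3 (170°, 9 mi): east 9 sin 170° = 1.56, north 9 cos 170° = -8.86
Summing: -62.83 mi east, 27.66 mi north → (-62.83, 27.66).

(-62.83, 27.66)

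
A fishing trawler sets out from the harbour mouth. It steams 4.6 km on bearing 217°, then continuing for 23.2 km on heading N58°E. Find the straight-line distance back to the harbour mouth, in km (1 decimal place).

19.0 km

Leg 1 (217°, 4.6 km): east 4.6 sin 217° = -2.77, north 4.6 cos 217° = -3.67
Leg 2 (N58°E, 23.2 km): east 23.2 sin 58° = 19.67, north 23.2 cos 58° = 12.29
Net: 16.91 east, 8.62 north. Distance = √((16.91)² + (8.62)²) = 18.977 km.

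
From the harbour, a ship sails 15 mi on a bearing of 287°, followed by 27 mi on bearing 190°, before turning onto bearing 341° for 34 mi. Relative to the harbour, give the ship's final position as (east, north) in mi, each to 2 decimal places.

Leg 1 (287°, 15 mi): east 15 sin 287° = -14.34, north 15 cos 287° = 4.39
Leg 2 (190°, 27 mi): east 27 sin 190° = -4.69, north 27 cos 190° = -26.59
Leg 3 (341°, 34 mi): east 34 sin 341° = -11.07, north 34 cos 341° = 32.15
Summing: -30.10 mi east, 9.94 mi north → (-30.10, 9.94).

(-30.10, 9.94)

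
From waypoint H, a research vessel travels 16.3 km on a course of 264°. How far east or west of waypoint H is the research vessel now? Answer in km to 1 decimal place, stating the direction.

Leg 1 (264°, 16.3 km): east 16.3 sin 264° = -16.21, north 16.3 cos 264° = -1.70
Net east component: -16.21 km.

16.2 km west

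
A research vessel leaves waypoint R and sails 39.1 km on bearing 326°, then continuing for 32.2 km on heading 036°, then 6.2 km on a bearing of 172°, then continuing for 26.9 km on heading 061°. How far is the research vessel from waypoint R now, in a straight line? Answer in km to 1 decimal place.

68.8 km

Leg 1 (326°, 39.1 km): east 39.1 sin 326° = -21.86, north 39.1 cos 326° = 32.42
Leg 2 (036°, 32.2 km): east 32.2 sin 36° = 18.93, north 32.2 cos 36° = 26.05
Leg 3 (172°, 6.2 km): east 6.2 sin 172° = 0.86, north 6.2 cos 172° = -6.14
Leg 4 (061°, 26.9 km): east 26.9 sin 61° = 23.53, north 26.9 cos 61° = 13.04
Net: 21.45 east, 65.37 north. Distance = √((21.45)² + (65.37)²) = 68.798 km.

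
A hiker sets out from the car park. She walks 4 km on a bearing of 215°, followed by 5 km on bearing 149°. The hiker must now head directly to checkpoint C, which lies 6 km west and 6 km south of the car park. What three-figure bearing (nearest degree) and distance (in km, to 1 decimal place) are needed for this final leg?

284°, 6.5 km

Leg 1 (215°, 4 km): east 4 sin 215° = -2.29, north 4 cos 215° = -3.28
Leg 2 (149°, 5 km): east 5 sin 149° = 2.58, north 5 cos 149° = -4.29
Current position: (0.28, -7.56). Target: (-6, -6). Remaining: Δeast = -6.28, Δnorth = 1.56.
Bearing = atan2(-6.28, 1.56) mod 360° = 283.97°; distance = √((-6.28)² + (1.56)²) = 6.472 km.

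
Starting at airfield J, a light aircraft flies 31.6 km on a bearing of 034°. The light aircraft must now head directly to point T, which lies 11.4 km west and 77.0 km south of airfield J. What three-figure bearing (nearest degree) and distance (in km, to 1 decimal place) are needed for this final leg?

196°, 107.2 km

Leg 1 (034°, 31.6 km): east 31.6 sin 34° = 17.67, north 31.6 cos 34° = 26.20
Current position: (17.67, 26.20). Target: (-11.4, -77.0). Remaining: Δeast = -29.07, Δnorth = -103.20.
Bearing = atan2(-29.07, -103.20) mod 360° = 195.73°; distance = √((-29.07)² + (-103.20)²) = 107.214 km.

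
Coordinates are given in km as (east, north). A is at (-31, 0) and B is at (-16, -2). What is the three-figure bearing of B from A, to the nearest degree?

Δeast = -16 − -31 = 15.00; Δnorth = -2 − 0 = -2.00.
Bearing = atan2(Δeast, Δnorth) mod 360° = 97.59° ≈ 098°.

098°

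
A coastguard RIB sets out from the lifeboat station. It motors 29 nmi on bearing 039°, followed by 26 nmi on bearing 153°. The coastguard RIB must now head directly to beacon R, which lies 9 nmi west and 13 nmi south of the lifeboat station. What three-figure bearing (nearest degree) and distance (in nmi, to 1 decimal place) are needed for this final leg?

Leg 1 (039°, 29 nmi): east 29 sin 39° = 18.25, north 29 cos 39° = 22.54
Leg 2 (153°, 26 nmi): east 26 sin 153° = 11.80, north 26 cos 153° = -23.17
Current position: (30.05, -0.63). Target: (-9, -13). Remaining: Δeast = -39.05, Δnorth = -12.37.
Bearing = atan2(-39.05, -12.37) mod 360° = 252.42°; distance = √((-39.05)² + (-12.37)²) = 40.967 nmi.

252°, 41.0 nmi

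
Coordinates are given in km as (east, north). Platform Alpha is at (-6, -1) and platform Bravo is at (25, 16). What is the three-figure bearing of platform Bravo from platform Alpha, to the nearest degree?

Δeast = 25 − -6 = 31.00; Δnorth = 16 − -1 = 17.00.
Bearing = atan2(Δeast, Δnorth) mod 360° = 61.26° ≈ 061°.

061°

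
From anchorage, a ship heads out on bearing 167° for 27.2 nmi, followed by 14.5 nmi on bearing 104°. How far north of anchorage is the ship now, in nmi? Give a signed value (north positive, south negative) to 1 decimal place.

-30.0 nmi

Leg 1 (167°, 27.2 nmi): east 27.2 sin 167° = 6.12, north 27.2 cos 167° = -26.50
Leg 2 (104°, 14.5 nmi): east 14.5 sin 104° = 14.07, north 14.5 cos 104° = -3.51
Net north component: -30.01 nmi.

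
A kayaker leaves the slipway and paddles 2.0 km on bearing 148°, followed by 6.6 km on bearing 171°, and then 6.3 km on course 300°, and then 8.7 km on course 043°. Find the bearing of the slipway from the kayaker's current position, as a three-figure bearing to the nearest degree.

243°

Leg 1 (148°, 2.0 km): east 2.0 sin 148° = 1.06, north 2.0 cos 148° = -1.70
Leg 2 (171°, 6.6 km): east 6.6 sin 171° = 1.03, north 6.6 cos 171° = -6.52
Leg 3 (300°, 6.3 km): east 6.3 sin 300° = -5.46, north 6.3 cos 300° = 3.15
Leg 4 (043°, 8.7 km): east 8.7 sin 43° = 5.93, north 8.7 cos 43° = 6.36
Net displacement: 2.57 east, 1.30 north. Direction back to start is (-2.57, -1.30): bearing = atan2(-2.57, -1.30) mod 360° = 243.20° ≈ 243°.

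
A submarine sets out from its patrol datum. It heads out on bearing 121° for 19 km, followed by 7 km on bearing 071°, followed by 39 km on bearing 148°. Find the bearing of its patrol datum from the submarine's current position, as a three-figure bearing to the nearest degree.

313°

Leg 1 (121°, 19 km): east 19 sin 121° = 16.29, north 19 cos 121° = -9.79
Leg 2 (071°, 7 km): east 7 sin 71° = 6.62, north 7 cos 71° = 2.28
Leg 3 (148°, 39 km): east 39 sin 148° = 20.67, north 39 cos 148° = -33.07
Net displacement: 43.57 east, -40.58 north. Direction back to start is (-43.57, 40.58): bearing = atan2(-43.57, 40.58) mod 360° = 312.96° ≈ 313°.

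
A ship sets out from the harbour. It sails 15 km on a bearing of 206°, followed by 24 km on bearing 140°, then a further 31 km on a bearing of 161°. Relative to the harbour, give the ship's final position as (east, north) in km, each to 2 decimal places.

(18.94, -61.18)

Leg 1 (206°, 15 km): east 15 sin 206° = -6.58, north 15 cos 206° = -13.48
Leg 2 (140°, 24 km): east 24 sin 140° = 15.43, north 24 cos 140° = -18.39
Leg 3 (161°, 31 km): east 31 sin 161° = 10.09, north 31 cos 161° = -29.31
Summing: 18.94 km east, -61.18 km north → (18.94, -61.18).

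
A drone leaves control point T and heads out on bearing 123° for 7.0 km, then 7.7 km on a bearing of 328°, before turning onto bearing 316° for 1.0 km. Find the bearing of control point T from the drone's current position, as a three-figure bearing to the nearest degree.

198°

Leg 1 (123°, 7.0 km): east 7.0 sin 123° = 5.87, north 7.0 cos 123° = -3.81
Leg 2 (328°, 7.7 km): east 7.7 sin 328° = -4.08, north 7.7 cos 328° = 6.53
Leg 3 (316°, 1.0 km): east 1.0 sin 316° = -0.69, north 1.0 cos 316° = 0.72
Net displacement: 1.10 east, 3.44 north. Direction back to start is (-1.10, -3.44): bearing = atan2(-1.10, -3.44) mod 360° = 197.68° ≈ 198°.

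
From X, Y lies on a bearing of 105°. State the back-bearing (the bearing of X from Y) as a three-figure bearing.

Back-bearing = 105° + 180° = 285°.

285°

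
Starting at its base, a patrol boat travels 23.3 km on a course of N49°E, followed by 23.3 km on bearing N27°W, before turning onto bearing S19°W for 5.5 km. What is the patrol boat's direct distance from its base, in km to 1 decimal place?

31.3 km

Leg 1 (N49°E, 23.3 km): east 23.3 sin 49° = 17.58, north 23.3 cos 49° = 15.29
Leg 2 (N27°W, 23.3 km): east 23.3 sin 333° = -10.58, north 23.3 cos 333° = 20.76
Leg 3 (S19°W, 5.5 km): east 5.5 sin 199° = -1.79, north 5.5 cos 199° = -5.20
Net: 5.22 east, 30.85 north. Distance = √((5.22)² + (30.85)²) = 31.284 km.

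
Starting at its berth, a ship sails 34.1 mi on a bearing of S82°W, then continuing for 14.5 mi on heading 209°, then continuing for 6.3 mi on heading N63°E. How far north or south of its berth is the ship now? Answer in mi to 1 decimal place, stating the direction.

Leg 1 (S82°W, 34.1 mi): east 34.1 sin 262° = -33.77, north 34.1 cos 262° = -4.75
Leg 2 (209°, 14.5 mi): east 14.5 sin 209° = -7.03, north 14.5 cos 209° = -12.68
Leg 3 (N63°E, 6.3 mi): east 6.3 sin 63° = 5.61, north 6.3 cos 63° = 2.86
Net north component: -14.57 mi.

14.6 mi south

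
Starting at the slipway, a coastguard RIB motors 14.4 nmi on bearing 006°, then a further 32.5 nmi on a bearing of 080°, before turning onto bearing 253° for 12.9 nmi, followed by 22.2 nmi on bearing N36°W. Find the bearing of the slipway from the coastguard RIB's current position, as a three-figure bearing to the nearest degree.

193°

Leg 1 (006°, 14.4 nmi): east 14.4 sin 6° = 1.51, north 14.4 cos 6° = 14.32
Leg 2 (080°, 32.5 nmi): east 32.5 sin 80° = 32.01, north 32.5 cos 80° = 5.64
Leg 3 (253°, 12.9 nmi): east 12.9 sin 253° = -12.34, north 12.9 cos 253° = -3.77
Leg 4 (N36°W, 22.2 nmi): east 22.2 sin 324° = -13.05, north 22.2 cos 324° = 17.96
Net displacement: 8.13 east, 34.15 north. Direction back to start is (-8.13, -34.15): bearing = atan2(-8.13, -34.15) mod 360° = 193.38° ≈ 193°.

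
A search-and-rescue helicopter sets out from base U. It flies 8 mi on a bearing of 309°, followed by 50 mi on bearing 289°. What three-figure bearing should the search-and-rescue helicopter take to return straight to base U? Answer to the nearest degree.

112°

Leg 1 (309°, 8 mi): east 8 sin 309° = -6.22, north 8 cos 309° = 5.03
Leg 2 (289°, 50 mi): east 50 sin 289° = -47.28, north 50 cos 289° = 16.28
Net displacement: -53.49 east, 21.31 north. Direction back to start is (53.49, -21.31): bearing = atan2(53.49, -21.31) mod 360° = 111.72° ≈ 112°.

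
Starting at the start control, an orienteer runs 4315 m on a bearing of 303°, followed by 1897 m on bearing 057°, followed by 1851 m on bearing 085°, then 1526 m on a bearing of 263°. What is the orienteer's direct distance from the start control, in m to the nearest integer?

Leg 1 (303°, 4315 m): east 4315 sin 303° = -3618.86, north 4315 cos 303° = 2350.12
Leg 2 (057°, 1897 m): east 1897 sin 57° = 1590.96, north 1897 cos 57° = 1033.18
Leg 3 (085°, 1851 m): east 1851 sin 85° = 1843.96, north 1851 cos 85° = 161.33
Leg 4 (263°, 1526 m): east 1526 sin 263° = -1514.63, north 1526 cos 263° = -185.97
Net: -1698.57 east, 3358.65 north. Distance = √((-1698.57)² + (3358.65)²) = 3763.733 m.

3764 m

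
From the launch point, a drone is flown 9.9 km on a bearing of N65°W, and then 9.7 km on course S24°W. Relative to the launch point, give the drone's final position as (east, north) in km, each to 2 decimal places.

(-12.92, -4.68)

Leg 1 (N65°W, 9.9 km): east 9.9 sin 295° = -8.97, north 9.9 cos 295° = 4.18
Leg 2 (S24°W, 9.7 km): east 9.7 sin 204° = -3.95, north 9.7 cos 204° = -8.86
Summing: -12.92 km east, -4.68 km north → (-12.92, -4.68).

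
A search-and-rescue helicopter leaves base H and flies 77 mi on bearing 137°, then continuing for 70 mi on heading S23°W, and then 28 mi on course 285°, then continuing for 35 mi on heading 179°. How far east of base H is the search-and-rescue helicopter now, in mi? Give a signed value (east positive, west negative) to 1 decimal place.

Leg 1 (137°, 77 mi): east 77 sin 137° = 52.51, north 77 cos 137° = -56.31
Leg 2 (S23°W, 70 mi): east 70 sin 203° = -27.35, north 70 cos 203° = -64.44
Leg 3 (285°, 28 mi): east 28 sin 285° = -27.05, north 28 cos 285° = 7.25
Leg 4 (179°, 35 mi): east 35 sin 179° = 0.61, north 35 cos 179° = -34.99
Net east component: -1.27 mi.

-1.3 mi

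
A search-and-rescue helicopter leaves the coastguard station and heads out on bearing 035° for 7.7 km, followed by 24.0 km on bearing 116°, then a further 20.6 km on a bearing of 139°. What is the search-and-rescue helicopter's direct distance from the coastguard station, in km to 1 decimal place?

Leg 1 (035°, 7.7 km): east 7.7 sin 35° = 4.42, north 7.7 cos 35° = 6.31
Leg 2 (116°, 24.0 km): east 24.0 sin 116° = 21.57, north 24.0 cos 116° = -10.52
Leg 3 (139°, 20.6 km): east 20.6 sin 139° = 13.51, north 20.6 cos 139° = -15.55
Net: 39.50 east, -19.76 north. Distance = √((39.50)² + (-19.76)²) = 44.169 km.

44.2 km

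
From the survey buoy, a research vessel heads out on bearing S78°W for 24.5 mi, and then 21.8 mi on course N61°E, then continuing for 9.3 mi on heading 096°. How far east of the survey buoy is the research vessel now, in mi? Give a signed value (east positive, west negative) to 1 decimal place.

Leg 1 (S78°W, 24.5 mi): east 24.5 sin 258° = -23.96, north 24.5 cos 258° = -5.09
Leg 2 (N61°E, 21.8 mi): east 21.8 sin 61° = 19.07, north 21.8 cos 61° = 10.57
Leg 3 (096°, 9.3 mi): east 9.3 sin 96° = 9.25, north 9.3 cos 96° = -0.97
Net east component: 4.35 mi.

4.4 mi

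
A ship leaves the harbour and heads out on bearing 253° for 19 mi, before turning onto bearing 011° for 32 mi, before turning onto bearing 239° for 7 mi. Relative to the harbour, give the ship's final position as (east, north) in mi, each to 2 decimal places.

(-18.06, 22.25)

Leg 1 (253°, 19 mi): east 19 sin 253° = -18.17, north 19 cos 253° = -5.56
Leg 2 (011°, 32 mi): east 32 sin 11° = 6.11, north 32 cos 11° = 31.41
Leg 3 (239°, 7 mi): east 7 sin 239° = -6.00, north 7 cos 239° = -3.61
Summing: -18.06 mi east, 22.25 mi north → (-18.06, 22.25).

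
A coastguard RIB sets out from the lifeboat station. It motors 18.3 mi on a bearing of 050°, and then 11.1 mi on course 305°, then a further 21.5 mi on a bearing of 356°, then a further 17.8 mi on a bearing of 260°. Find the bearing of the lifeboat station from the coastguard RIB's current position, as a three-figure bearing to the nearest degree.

159°

Leg 1 (050°, 18.3 mi): east 18.3 sin 50° = 14.02, north 18.3 cos 50° = 11.76
Leg 2 (305°, 11.1 mi): east 11.1 sin 305° = -9.09, north 11.1 cos 305° = 6.37
Leg 3 (356°, 21.5 mi): east 21.5 sin 356° = -1.50, north 21.5 cos 356° = 21.45
Leg 4 (260°, 17.8 mi): east 17.8 sin 260° = -17.53, north 17.8 cos 260° = -3.09
Net displacement: -14.10 east, 36.49 north. Direction back to start is (14.10, -36.49): bearing = atan2(14.10, -36.49) mod 360° = 158.87° ≈ 159°.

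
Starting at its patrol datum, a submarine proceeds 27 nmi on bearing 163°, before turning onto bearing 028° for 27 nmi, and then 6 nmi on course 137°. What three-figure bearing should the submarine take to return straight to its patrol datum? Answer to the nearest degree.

284°

Leg 1 (163°, 27 nmi): east 27 sin 163° = 7.89, north 27 cos 163° = -25.82
Leg 2 (028°, 27 nmi): east 27 sin 28° = 12.68, north 27 cos 28° = 23.84
Leg 3 (137°, 6 nmi): east 6 sin 137° = 4.09, north 6 cos 137° = -4.39
Net displacement: 24.66 east, -6.37 north. Direction back to start is (-24.66, 6.37): bearing = atan2(-24.66, 6.37) mod 360° = 284.48° ≈ 284°.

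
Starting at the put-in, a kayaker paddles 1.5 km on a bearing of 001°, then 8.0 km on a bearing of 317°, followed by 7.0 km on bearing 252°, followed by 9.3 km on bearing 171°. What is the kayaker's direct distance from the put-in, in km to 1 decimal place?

11.4 km

Leg 1 (001°, 1.5 km): east 1.5 sin 1° = 0.03, north 1.5 cos 1° = 1.50
Leg 2 (317°, 8.0 km): east 8.0 sin 317° = -5.46, north 8.0 cos 317° = 5.85
Leg 3 (252°, 7.0 km): east 7.0 sin 252° = -6.66, north 7.0 cos 252° = -2.16
Leg 4 (171°, 9.3 km): east 9.3 sin 171° = 1.45, north 9.3 cos 171° = -9.19
Net: -10.63 east, -4.00 north. Distance = √((-10.63)² + (-4.00)²) = 11.359 km.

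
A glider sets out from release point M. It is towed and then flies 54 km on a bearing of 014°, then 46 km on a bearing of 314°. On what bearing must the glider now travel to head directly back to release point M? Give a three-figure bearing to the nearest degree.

167°

Leg 1 (014°, 54 km): east 54 sin 14° = 13.06, north 54 cos 14° = 52.40
Leg 2 (314°, 46 km): east 46 sin 314° = -33.09, north 46 cos 314° = 31.95
Net displacement: -20.03 east, 84.35 north. Direction back to start is (20.03, -84.35): bearing = atan2(20.03, -84.35) mod 360° = 166.64° ≈ 167°.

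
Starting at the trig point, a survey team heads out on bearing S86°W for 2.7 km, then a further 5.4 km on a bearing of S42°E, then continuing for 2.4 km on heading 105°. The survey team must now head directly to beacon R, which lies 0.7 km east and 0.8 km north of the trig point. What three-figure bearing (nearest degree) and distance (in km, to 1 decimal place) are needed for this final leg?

336°, 6.2 km

Leg 1 (S86°W, 2.7 km): east 2.7 sin 266° = -2.69, north 2.7 cos 266° = -0.19
Leg 2 (S42°E, 5.4 km): east 5.4 sin 138° = 3.61, north 5.4 cos 138° = -4.01
Leg 3 (105°, 2.4 km): east 2.4 sin 105° = 2.32, north 2.4 cos 105° = -0.62
Current position: (3.24, -4.82). Target: (0.7, 0.8). Remaining: Δeast = -2.54, Δnorth = 5.62.
Bearing = atan2(-2.54, 5.62) mod 360° = 335.70°; distance = √((-2.54)² + (5.62)²) = 6.169 km.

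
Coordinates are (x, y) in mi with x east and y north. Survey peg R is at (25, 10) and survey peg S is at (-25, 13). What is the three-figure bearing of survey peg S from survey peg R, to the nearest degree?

273°

Δeast = -25 − 25 = -50.00; Δnorth = 13 − 10 = 3.00.
Bearing = atan2(Δeast, Δnorth) mod 360° = 273.43° ≈ 273°.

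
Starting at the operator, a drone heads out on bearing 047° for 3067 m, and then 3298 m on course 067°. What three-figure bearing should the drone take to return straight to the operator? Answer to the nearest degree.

237°

Leg 1 (047°, 3067 m): east 3067 sin 47° = 2243.06, north 3067 cos 47° = 2091.69
Leg 2 (067°, 3298 m): east 3298 sin 67° = 3035.83, north 3298 cos 67° = 1288.63
Net displacement: 5278.89 east, 3380.32 north. Direction back to start is (-5278.89, -3380.32): bearing = atan2(-5278.89, -3380.32) mod 360° = 237.37° ≈ 237°.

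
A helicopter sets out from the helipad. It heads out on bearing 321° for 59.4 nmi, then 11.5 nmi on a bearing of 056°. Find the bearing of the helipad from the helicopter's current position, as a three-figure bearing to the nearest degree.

152°

Leg 1 (321°, 59.4 nmi): east 59.4 sin 321° = -37.38, north 59.4 cos 321° = 46.16
Leg 2 (056°, 11.5 nmi): east 11.5 sin 56° = 9.53, north 11.5 cos 56° = 6.43
Net displacement: -27.85 east, 52.59 north. Direction back to start is (27.85, -52.59): bearing = atan2(27.85, -52.59) mod 360° = 152.10° ≈ 152°.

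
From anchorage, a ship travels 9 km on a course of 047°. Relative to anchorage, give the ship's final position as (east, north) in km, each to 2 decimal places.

Leg 1 (047°, 9 km): east 9 sin 47° = 6.58, north 9 cos 47° = 6.14
Summing: 6.58 km east, 6.14 km north → (6.58, 6.14).

(6.58, 6.14)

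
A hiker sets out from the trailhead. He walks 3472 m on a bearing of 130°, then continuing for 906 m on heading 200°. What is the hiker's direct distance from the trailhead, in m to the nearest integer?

3877 m

Leg 1 (130°, 3472 m): east 3472 sin 130° = 2659.71, north 3472 cos 130° = -2231.76
Leg 2 (200°, 906 m): east 906 sin 200° = -309.87, north 906 cos 200° = -851.36
Net: 2349.84 east, -3083.12 north. Distance = √((2349.84)² + (-3083.12)²) = 3876.514 m.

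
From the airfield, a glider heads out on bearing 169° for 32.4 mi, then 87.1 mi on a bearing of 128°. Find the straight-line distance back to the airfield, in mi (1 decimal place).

113.6 mi

Leg 1 (169°, 32.4 mi): east 32.4 sin 169° = 6.18, north 32.4 cos 169° = -31.80
Leg 2 (128°, 87.1 mi): east 87.1 sin 128° = 68.64, north 87.1 cos 128° = -53.62
Net: 74.82 east, -85.43 north. Distance = √((74.82)² + (-85.43)²) = 113.560 mi.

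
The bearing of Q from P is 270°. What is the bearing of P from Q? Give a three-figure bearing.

090°

Back-bearing = 270° − 180° = 090°.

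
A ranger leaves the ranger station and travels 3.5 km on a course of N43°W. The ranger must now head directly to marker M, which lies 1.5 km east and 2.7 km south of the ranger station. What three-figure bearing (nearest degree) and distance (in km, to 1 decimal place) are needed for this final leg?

144°, 6.5 km

Leg 1 (N43°W, 3.5 km): east 3.5 sin 317° = -2.39, north 3.5 cos 317° = 2.56
Current position: (-2.39, 2.56). Target: (1.5, -2.7). Remaining: Δeast = 3.89, Δnorth = -5.26.
Bearing = atan2(3.89, -5.26) mod 360° = 143.54°; distance = √((3.89)² + (-5.26)²) = 6.540 km.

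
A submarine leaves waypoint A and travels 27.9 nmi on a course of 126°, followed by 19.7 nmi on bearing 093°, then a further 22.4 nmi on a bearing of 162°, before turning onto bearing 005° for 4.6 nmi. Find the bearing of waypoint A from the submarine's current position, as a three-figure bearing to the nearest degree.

305°

Leg 1 (126°, 27.9 nmi): east 27.9 sin 126° = 22.57, north 27.9 cos 126° = -16.40
Leg 2 (093°, 19.7 nmi): east 19.7 sin 93° = 19.67, north 19.7 cos 93° = -1.03
Leg 3 (162°, 22.4 nmi): east 22.4 sin 162° = 6.92, north 22.4 cos 162° = -21.30
Leg 4 (005°, 4.6 nmi): east 4.6 sin 5° = 0.40, north 4.6 cos 5° = 4.58
Net displacement: 49.57 east, -34.15 north. Direction back to start is (-49.57, 34.15): bearing = atan2(-49.57, 34.15) mod 360° = 304.57° ≈ 305°.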